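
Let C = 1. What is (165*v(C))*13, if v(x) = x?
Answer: 2145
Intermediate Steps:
(165*v(C))*13 = (165*1)*13 = 165*13 = 2145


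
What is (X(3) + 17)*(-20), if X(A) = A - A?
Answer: -340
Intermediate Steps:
X(A) = 0
(X(3) + 17)*(-20) = (0 + 17)*(-20) = 17*(-20) = -340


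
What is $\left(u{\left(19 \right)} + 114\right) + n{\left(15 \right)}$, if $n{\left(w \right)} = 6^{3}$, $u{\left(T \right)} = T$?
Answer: $349$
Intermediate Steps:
$n{\left(w \right)} = 216$
$\left(u{\left(19 \right)} + 114\right) + n{\left(15 \right)} = \left(19 + 114\right) + 216 = 133 + 216 = 349$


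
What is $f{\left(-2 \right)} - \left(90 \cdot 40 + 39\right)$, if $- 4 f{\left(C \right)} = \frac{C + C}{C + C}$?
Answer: $- \frac{14557}{4} \approx -3639.3$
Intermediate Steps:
$f{\left(C \right)} = - \frac{1}{4}$ ($f{\left(C \right)} = - \frac{\left(C + C\right) \frac{1}{C + C}}{4} = - \frac{2 C \frac{1}{2 C}}{4} = \left(- \frac{1}{4}\right) 1 = - \frac{1}{4}$)
$f{\left(-2 \right)} - \left(90 \cdot 40 + 39\right) = - \frac{1}{4} - \left(90 \cdot 40 + 39\right) = - \frac{1}{4} - \left(3600 + 39\right) = - \frac{1}{4} - 3639 = - \frac{14557}{4}$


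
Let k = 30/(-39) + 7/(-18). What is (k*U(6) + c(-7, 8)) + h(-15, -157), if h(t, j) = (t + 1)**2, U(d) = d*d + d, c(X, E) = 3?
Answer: 5864/39 ≈ 150.36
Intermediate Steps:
k = -271/234 (k = 30*(-1/39) + 7*(-1/18) = -10/13 - 7/18 = -271/234 ≈ -1.1581)
U(d) = d + d**2 (U(d) = d**2 + d = d + d**2)
h(t, j) = (1 + t)**2
(k*U(6) + c(-7, 8)) + h(-15, -157) = (-271*(1 + 6)/39 + 3) + (1 - 15)**2 = (-271*7/39 + 3) + (-14)**2 = (-271/234*42 + 3) + 196 = (-1897/39 + 3) + 196 = -1780/39 + 196 = 5864/39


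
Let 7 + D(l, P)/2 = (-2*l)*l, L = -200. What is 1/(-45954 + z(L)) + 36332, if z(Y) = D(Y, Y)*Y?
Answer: 1161056128873/31956846 ≈ 36332.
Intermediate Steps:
D(l, P) = -14 - 4*l**2 (D(l, P) = -14 + 2*((-2*l)*l) = -14 + 2*(-2*l**2) = -14 - 4*l**2)
z(Y) = Y*(-14 - 4*Y**2) (z(Y) = (-14 - 4*Y**2)*Y = Y*(-14 - 4*Y**2))
1/(-45954 + z(L)) + 36332 = 1/(-45954 + (-14*(-200) - 4*(-200)**3)) + 36332 = 1/(-45954 + (2800 - 4*(-8000000))) + 36332 = 1/(-45954 + (2800 + 32000000)) + 36332 = 1/(-45954 + 32002800) + 36332 = 1/31956846 + 36332 = 1161056128873/31956846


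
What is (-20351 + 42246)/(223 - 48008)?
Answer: -4379/9557 ≈ -0.45820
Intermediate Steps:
(-20351 + 42246)/(223 - 48008) = 21895/(-47785) = 21895*(-1/47785) = -4379/9557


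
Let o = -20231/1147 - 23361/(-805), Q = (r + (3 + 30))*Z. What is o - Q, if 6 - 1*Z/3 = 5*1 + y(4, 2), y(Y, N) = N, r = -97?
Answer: -166771208/923335 ≈ -180.62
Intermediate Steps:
Z = -3 (Z = 18 - 3*(5*1 + 2) = 18 - 3*(5 + 2) = 18 - 3*7 = 18 - 21 = -3)
Q = 192 (Q = (-97 + (3 + 30))*(-3) = (-97 + 33)*(-3) = -64*(-3) = 192)
o = 10509112/923335 (o = -20231*1/1147 - 23361*(-1/805) = -20231/1147 + 23361/805 = 10509112/923335 ≈ 11.382)
o - Q = 10509112/923335 - 1*192 = 10509112/923335 - 192 = -166771208/923335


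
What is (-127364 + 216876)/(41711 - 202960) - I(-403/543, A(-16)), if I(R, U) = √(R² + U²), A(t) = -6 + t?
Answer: -89512/161249 - 5*√5714773/543 ≈ -22.568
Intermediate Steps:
(-127364 + 216876)/(41711 - 202960) - I(-403/543, A(-16)) = (-127364 + 216876)/(41711 - 202960) - √((-403/543)² + (-6 - 16)²) = 89512/(-161249) - √((-403*1/543)² + (-22)²) = 89512*(-1/161249) - √((-403/543)² + 484) = -89512/161249 - √(162409/294849 + 484) = -89512/161249 - √(142869325/294849) = -89512/161249 - 5*√5714773/543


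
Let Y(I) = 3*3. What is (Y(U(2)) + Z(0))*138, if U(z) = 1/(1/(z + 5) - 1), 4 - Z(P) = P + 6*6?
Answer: -3174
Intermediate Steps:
Z(P) = -32 - P (Z(P) = 4 - (P + 6*6) = 4 - (P + 36) = 4 - (36 + P) = 4 + (-36 - P) = -32 - P)
U(z) = 1/(-1 + 1/(5 + z)) (U(z) = 1/(1/(5 + z) - 1) = 1/(-1 + 1/(5 + z)))
Y(I) = 9
(Y(U(2)) + Z(0))*138 = (9 + (-32 - 1*0))*138 = (9 + (-32 + 0))*138 = (9 - 32)*138 = -23*138 = -3174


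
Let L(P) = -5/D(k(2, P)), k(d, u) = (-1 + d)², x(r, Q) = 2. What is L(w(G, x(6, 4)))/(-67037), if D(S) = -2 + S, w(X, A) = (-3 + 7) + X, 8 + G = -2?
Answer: -5/67037 ≈ -7.4586e-5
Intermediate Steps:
G = -10 (G = -8 - 2 = -10)
w(X, A) = 4 + X
L(P) = 5 (L(P) = -5/(-2 + (-1 + 2)²) = -5/(-2 + 1²) = -5/(-2 + 1) = -5/(-1) = -5*(-1) = 5)
L(w(G, x(6, 4)))/(-67037) = 5/(-67037) = 5*(-1/67037) = -5/67037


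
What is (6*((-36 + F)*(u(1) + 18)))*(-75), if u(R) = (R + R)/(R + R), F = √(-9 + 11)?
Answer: 307800 - 8550*√2 ≈ 2.9571e+5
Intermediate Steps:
F = √2 ≈ 1.4142
u(R) = 1 (u(R) = (2*R)/((2*R)) = (2*R)*(1/(2*R)) = 1)
(6*((-36 + F)*(u(1) + 18)))*(-75) = (6*((-36 + √2)*(1 + 18)))*(-75) = (6*((-36 + √2)*19))*(-75) = (6*(-684 + 19*√2))*(-75) = (-4104 + 114*√2)*(-75) = 307800 - 8550*√2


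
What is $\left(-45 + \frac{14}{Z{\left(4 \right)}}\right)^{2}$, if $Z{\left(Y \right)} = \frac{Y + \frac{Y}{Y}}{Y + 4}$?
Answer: $\frac{12769}{25} \approx 510.76$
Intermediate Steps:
$Z{\left(Y \right)} = \frac{1 + Y}{4 + Y}$ ($Z{\left(Y \right)} = \frac{Y + 1}{4 + Y} = \frac{1 + Y}{4 + Y}$)
$\left(-45 + \frac{14}{Z{\left(4 \right)}}\right)^{2} = \left(-45 + \frac{14}{\frac{1}{4 + 4} \left(1 + 4\right)}\right)^{2} = \left(-45 + \frac{14}{\frac{1}{8} \cdot 5}\right)^{2} = \left(-45 + \frac{14}{\frac{5}{8}}\right)^{2} = \left(-45 + 14 \cdot \frac{8}{5}\right)^{2} = \left(-45 + \frac{112}{5}\right)^{2} = \left(- \frac{113}{5}\right)^{2} = \frac{12769}{25}$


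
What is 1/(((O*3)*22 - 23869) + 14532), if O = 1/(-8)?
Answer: -4/37381 ≈ -0.00010701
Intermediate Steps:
O = -⅛ ≈ -0.12500
1/(((O*3)*22 - 23869) + 14532) = 1/((-⅛*3*22 - 23869) + 14532) = 1/((-3/8*22 - 23869) + 14532) = 1/((-33/4 - 23869) + 14532) = 1/(-95509/4 + 14532) = 1/(-37381/4) = -4/37381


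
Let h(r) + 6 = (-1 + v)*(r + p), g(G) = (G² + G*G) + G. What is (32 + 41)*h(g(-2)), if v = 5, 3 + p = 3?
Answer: 1314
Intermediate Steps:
p = 0 (p = -3 + 3 = 0)
g(G) = G + 2*G² (g(G) = (G² + G²) + G = 2*G² + G = G + 2*G²)
h(r) = -6 + 4*r (h(r) = -6 + (-1 + 5)*(r + 0) = -6 + 4*r)
(32 + 41)*h(g(-2)) = (32 + 41)*(-6 + 4*(-2*(1 + 2*(-2)))) = 73*(-6 + 4*(-2*(1 - 4))) = 73*(-6 + 4*(-2*(-3))) = 73*(-6 + 4*6) = 73*(-6 + 24) = 73*18 = 1314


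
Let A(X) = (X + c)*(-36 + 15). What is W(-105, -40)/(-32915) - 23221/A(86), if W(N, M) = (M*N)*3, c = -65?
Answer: 151752523/2903103 ≈ 52.273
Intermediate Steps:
W(N, M) = 3*M*N
A(X) = 1365 - 21*X (A(X) = (X - 65)*(-36 + 15) = (-65 + X)*(-21) = 1365 - 21*X)
W(-105, -40)/(-32915) - 23221/A(86) = (3*(-40)*(-105))/(-32915) - 23221/(1365 - 21*86) = 12600*(-1/32915) - 23221/(1365 - 1806) = -2520/6583 - 23221/(-441) = -2520/6583 - 23221*(-1/441) = -2520/6583 + 23221/441 = 151752523/2903103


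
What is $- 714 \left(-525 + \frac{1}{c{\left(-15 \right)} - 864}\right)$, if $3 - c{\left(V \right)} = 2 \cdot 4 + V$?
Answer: $\frac{22865901}{61} \approx 3.7485 \cdot 10^{5}$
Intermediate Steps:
$c{\left(V \right)} = -5 - V$ ($c{\left(V \right)} = 3 - \left(2 \cdot 4 + V\right) = 3 - \left(8 + V\right) = -5 - V$)
$- 714 \left(-525 + \frac{1}{c{\left(-15 \right)} - 864}\right) = - 714 \left(-525 + \frac{1}{\left(-5 - -15\right) - 864}\right) = - 714 \left(-525 + \frac{1}{\left(-5 + 15\right) - 864}\right) = - 714 \left(-525 + \frac{1}{10 - 864}\right) = - 714 \left(-525 + \frac{1}{-854}\right) = - 714 \left(-525 - \frac{1}{854}\right) = \left(-714\right) \left(- \frac{448351}{854}\right) = \frac{22865901}{61}$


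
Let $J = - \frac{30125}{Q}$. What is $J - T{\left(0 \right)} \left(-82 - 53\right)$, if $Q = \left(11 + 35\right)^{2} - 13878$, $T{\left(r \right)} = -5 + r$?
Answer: $- \frac{7909225}{11762} \approx -672.44$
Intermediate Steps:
$Q = -11762$ ($Q = 46^{2} - 13878 = 2116 - 13878 = -11762$)
$J = \frac{30125}{11762}$ ($J = - \frac{30125}{-11762} = \left(-30125\right) \left(- \frac{1}{11762}\right) = \frac{30125}{11762} \approx 2.5612$)
$J - T{\left(0 \right)} \left(-82 - 53\right) = \frac{30125}{11762} - \left(-5 + 0\right) \left(-82 - 53\right) = \frac{30125}{11762} - \left(-5\right) \left(-135\right) = \frac{30125}{11762} - 675 = - \frac{7909225}{11762}$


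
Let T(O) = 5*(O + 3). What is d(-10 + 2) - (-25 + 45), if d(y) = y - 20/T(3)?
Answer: -86/3 ≈ -28.667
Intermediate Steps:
T(O) = 15 + 5*O (T(O) = 5*(3 + O) = 15 + 5*O)
d(y) = -⅔ + y (d(y) = y - 20/(15 + 5*3) = y - 20/(15 + 15) = y - 20/30 = y - 20*1/30 = y - ⅔ = -⅔ + y)
d(-10 + 2) - (-25 + 45) = (-⅔ + (-10 + 2)) - (-25 + 45) = (-⅔ - 8) - 1*20 = -26/3 - 20 = -86/3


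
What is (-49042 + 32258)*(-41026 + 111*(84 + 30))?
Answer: 476195648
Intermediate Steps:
(-49042 + 32258)*(-41026 + 111*(84 + 30)) = -16784*(-41026 + 111*114) = -16784*(-41026 + 12654) = -16784*(-28372) = 476195648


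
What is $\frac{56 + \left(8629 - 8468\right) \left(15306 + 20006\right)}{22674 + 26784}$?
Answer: $\frac{947548}{8243} \approx 114.95$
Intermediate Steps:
$\frac{56 + \left(8629 - 8468\right) \left(15306 + 20006\right)}{22674 + 26784} = \frac{56 + 161 \cdot 35312}{49458} = \left(56 + 5685232\right) \frac{1}{49458} = 5685288 \cdot \frac{1}{49458} = \frac{947548}{8243}$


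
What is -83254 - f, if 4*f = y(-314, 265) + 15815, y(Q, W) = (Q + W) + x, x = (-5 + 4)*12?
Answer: -174385/2 ≈ -87193.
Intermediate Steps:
x = -12 (x = -1*12 = -12)
y(Q, W) = -12 + Q + W (y(Q, W) = (Q + W) - 12 = -12 + Q + W)
f = 7877/2 (f = ((-12 - 314 + 265) + 15815)/4 = (-61 + 15815)/4 = (¼)*15754 = 7877/2 ≈ 3938.5)
-83254 - f = -83254 - 1*7877/2 = -83254 - 7877/2 = -174385/2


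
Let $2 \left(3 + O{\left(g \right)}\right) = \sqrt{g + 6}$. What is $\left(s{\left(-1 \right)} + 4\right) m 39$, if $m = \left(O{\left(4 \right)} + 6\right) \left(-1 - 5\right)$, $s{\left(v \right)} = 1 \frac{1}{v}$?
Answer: $-2106 - 351 \sqrt{10} \approx -3216.0$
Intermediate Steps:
$s{\left(v \right)} = \frac{1}{v}$
$O{\left(g \right)} = -3 + \frac{\sqrt{6 + g}}{2}$ ($O{\left(g \right)} = -3 + \frac{\sqrt{g + 6}}{2} = -3 + \frac{\sqrt{6 + g}}{2}$)
$m = -18 - 3 \sqrt{10}$ ($m = \left(\left(-3 + \frac{\sqrt{6 + 4}}{2}\right) + 6\right) \left(-1 - 5\right) = \left(\left(-3 + \frac{\sqrt{10}}{2}\right) + 6\right) \left(-6\right) = \left(3 + \frac{\sqrt{10}}{2}\right) \left(-6\right) = -18 - 3 \sqrt{10} \approx -27.487$)
$\left(s{\left(-1 \right)} + 4\right) m 39 = \left(\frac{1}{-1} + 4\right) \left(-18 - 3 \sqrt{10}\right) 39 = \left(-1 + 4\right) \left(-18 - 3 \sqrt{10}\right) 39 = 3 \left(-18 - 3 \sqrt{10}\right) 39 = \left(-54 - 9 \sqrt{10}\right) 39 = -2106 - 351 \sqrt{10}$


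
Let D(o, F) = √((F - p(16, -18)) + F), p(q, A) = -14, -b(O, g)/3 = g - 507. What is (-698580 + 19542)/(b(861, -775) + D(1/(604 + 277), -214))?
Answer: -145087786/821785 + 113173*I*√46/821785 ≈ -176.55 + 0.93404*I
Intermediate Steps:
b(O, g) = 1521 - 3*g (b(O, g) = -3*(g - 507) = -3*(-507 + g) = 1521 - 3*g)
D(o, F) = √(14 + 2*F) (D(o, F) = √((F - 1*(-14)) + F) = √((F + 14) + F) = √((14 + F) + F) = √(14 + 2*F))
(-698580 + 19542)/(b(861, -775) + D(1/(604 + 277), -214)) = (-698580 + 19542)/((1521 - 3*(-775)) + √(14 + 2*(-214))) = -679038/((1521 + 2325) + √(14 - 428)) = -679038/(3846 + √(-414)) = -679038/(3846 + 3*I*√46)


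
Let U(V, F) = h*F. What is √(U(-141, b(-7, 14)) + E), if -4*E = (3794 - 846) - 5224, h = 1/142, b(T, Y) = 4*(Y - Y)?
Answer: √569 ≈ 23.854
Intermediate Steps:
b(T, Y) = 0 (b(T, Y) = 4*0 = 0)
h = 1/142 ≈ 0.0070423
U(V, F) = F/142
E = 569 (E = -((3794 - 846) - 5224)/4 = -(2948 - 5224)/4 = -¼*(-2276) = 569)
√(U(-141, b(-7, 14)) + E) = √((1/142)*0 + 569) = √(0 + 569) = √569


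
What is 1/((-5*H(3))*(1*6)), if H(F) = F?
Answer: -1/90 ≈ -0.011111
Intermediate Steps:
1/((-5*H(3))*(1*6)) = 1/((-5*3)*(1*6)) = 1/(-15*6) = 1/(-90) = -1/90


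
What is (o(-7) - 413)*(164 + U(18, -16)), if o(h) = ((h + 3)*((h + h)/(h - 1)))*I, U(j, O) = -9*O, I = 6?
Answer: -140140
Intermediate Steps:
o(h) = 12*h*(3 + h)/(-1 + h) (o(h) = ((h + 3)*((h + h)/(h - 1)))*6 = ((3 + h)*((2*h)/(-1 + h)))*6 = ((3 + h)*(2*h/(-1 + h)))*6 = (2*h*(3 + h)/(-1 + h))*6 = 12*h*(3 + h)/(-1 + h))
(o(-7) - 413)*(164 + U(18, -16)) = (12*(-7)*(3 - 7)/(-1 - 7) - 413)*(164 - 9*(-16)) = (12*(-7)*(-4)/(-8) - 413)*(164 + 144) = (12*(-7)*(-1/8)*(-4) - 413)*308 = (-42 - 413)*308 = -455*308 = -140140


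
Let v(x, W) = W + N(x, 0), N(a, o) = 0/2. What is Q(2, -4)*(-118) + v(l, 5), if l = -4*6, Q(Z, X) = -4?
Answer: 477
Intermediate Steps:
l = -24
N(a, o) = 0 (N(a, o) = 0*(½) = 0)
v(x, W) = W (v(x, W) = W + 0 = W)
Q(2, -4)*(-118) + v(l, 5) = -4*(-118) + 5 = 472 + 5 = 477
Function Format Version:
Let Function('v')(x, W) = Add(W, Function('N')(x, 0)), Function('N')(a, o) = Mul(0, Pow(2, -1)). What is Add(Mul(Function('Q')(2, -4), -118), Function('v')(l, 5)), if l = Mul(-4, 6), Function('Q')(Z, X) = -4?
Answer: 477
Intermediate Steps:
l = -24
Function('N')(a, o) = 0 (Function('N')(a, o) = Mul(0, Rational(1, 2)) = 0)
Function('v')(x, W) = W (Function('v')(x, W) = Add(W, 0) = W)
Add(Mul(Function('Q')(2, -4), -118), Function('v')(l, 5)) = Add(Mul(-4, -118), 5) = Add(472, 5) = 477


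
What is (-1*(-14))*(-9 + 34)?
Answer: 350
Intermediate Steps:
(-1*(-14))*(-9 + 34) = 14*25 = 350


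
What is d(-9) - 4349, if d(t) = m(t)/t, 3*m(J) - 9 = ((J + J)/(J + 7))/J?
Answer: -117431/27 ≈ -4349.3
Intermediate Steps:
m(J) = 3 + 2/(3*(7 + J)) (m(J) = 3 + (((J + J)/(J + 7))/J)/3 = 3 + (((2*J)/(7 + J))/J)/3 = 3 + ((2*J/(7 + J))/J)/3 = 3 + (2/(7 + J))/3 = 3 + 2/(3*(7 + J)))
d(t) = (65 + 9*t)/(3*t*(7 + t)) (d(t) = ((65 + 9*t)/(3*(7 + t)))/t = (65 + 9*t)/(3*t*(7 + t)))
d(-9) - 4349 = (⅓)*(65 + 9*(-9))/(-9*(7 - 9)) - 4349 = (⅓)*(-⅑)*(65 - 81)/(-2) - 4349 = (⅓)*(-⅑)*(-½)*(-16) - 4349 = -8/27 - 4349 = -117431/27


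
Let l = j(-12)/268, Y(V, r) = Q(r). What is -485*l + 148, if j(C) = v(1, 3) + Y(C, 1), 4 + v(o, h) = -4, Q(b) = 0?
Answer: 10886/67 ≈ 162.48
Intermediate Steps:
v(o, h) = -8 (v(o, h) = -4 - 4 = -8)
Y(V, r) = 0
j(C) = -8 (j(C) = -8 + 0 = -8)
l = -2/67 (l = -8/268 = -8*1/268 = -2/67 ≈ -0.029851)
-485*l + 148 = -485*(-2/67) + 148 = 970/67 + 148 = 10886/67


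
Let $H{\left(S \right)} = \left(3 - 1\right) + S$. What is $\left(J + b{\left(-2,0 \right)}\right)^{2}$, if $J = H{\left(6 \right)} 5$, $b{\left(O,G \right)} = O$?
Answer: $1444$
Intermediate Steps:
$H{\left(S \right)} = 2 + S$
$J = 40$ ($J = \left(2 + 6\right) 5 = 8 \cdot 5 = 40$)
$\left(J + b{\left(-2,0 \right)}\right)^{2} = \left(40 - 2\right)^{2} = 38^{2} = 1444$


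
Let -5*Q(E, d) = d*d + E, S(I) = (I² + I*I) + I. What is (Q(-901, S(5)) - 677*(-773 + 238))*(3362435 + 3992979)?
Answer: 13304847969314/5 ≈ 2.6610e+12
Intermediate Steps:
S(I) = I + 2*I² (S(I) = (I² + I²) + I = 2*I² + I = I + 2*I²)
Q(E, d) = -E/5 - d²/5 (Q(E, d) = -(d*d + E)/5 = -(d² + E)/5 = -(E + d²)/5 = -E/5 - d²/5)
(Q(-901, S(5)) - 677*(-773 + 238))*(3362435 + 3992979) = ((-⅕*(-901) - 25*(1 + 2*5)²/5) - 677*(-773 + 238))*(3362435 + 3992979) = ((901/5 - 25*(1 + 10)²/5) - 677*(-535))*7355414 = ((901/5 - (5*11)²/5) + 362195)*7355414 = ((901/5 - ⅕*55²) + 362195)*7355414 = ((901/5 - ⅕*3025) + 362195)*7355414 = ((901/5 - 605) + 362195)*7355414 = (-2124/5 + 362195)*7355414 = (1808851/5)*7355414 = 13304847969314/5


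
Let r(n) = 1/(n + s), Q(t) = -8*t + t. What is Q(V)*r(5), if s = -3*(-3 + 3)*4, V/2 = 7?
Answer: -98/5 ≈ -19.600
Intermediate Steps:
V = 14 (V = 2*7 = 14)
Q(t) = -7*t
s = 0 (s = -0*4 = -3*0 = 0)
r(n) = 1/n (r(n) = 1/(n + 0) = 1/n)
Q(V)*r(5) = -7*14/5 = -98*⅕ = -98/5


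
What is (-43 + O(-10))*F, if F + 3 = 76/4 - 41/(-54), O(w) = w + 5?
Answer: -7240/9 ≈ -804.44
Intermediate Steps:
O(w) = 5 + w
F = 905/54 (F = -3 + (76/4 - 41/(-54)) = -3 + (76*(¼) - 41*(-1/54)) = -3 + (19 + 41/54) = -3 + 1067/54 = 905/54 ≈ 16.759)
(-43 + O(-10))*F = (-43 + (5 - 10))*(905/54) = (-43 - 5)*(905/54) = -48*905/54 = -7240/9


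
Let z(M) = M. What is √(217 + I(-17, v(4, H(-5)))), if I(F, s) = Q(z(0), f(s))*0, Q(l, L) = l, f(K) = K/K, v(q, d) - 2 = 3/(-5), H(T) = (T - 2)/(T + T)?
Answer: √217 ≈ 14.731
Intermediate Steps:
H(T) = (-2 + T)/(2*T) (H(T) = (-2 + T)/((2*T)) = (-2 + T)*(1/(2*T)) = (-2 + T)/(2*T))
v(q, d) = 7/5 (v(q, d) = 2 + 3/(-5) = 2 + 3*(-⅕) = 2 - ⅗ = 7/5)
f(K) = 1
I(F, s) = 0 (I(F, s) = 0*0 = 0)
√(217 + I(-17, v(4, H(-5)))) = √(217 + 0) = √217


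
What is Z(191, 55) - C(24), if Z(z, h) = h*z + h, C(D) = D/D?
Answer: 10559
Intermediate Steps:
C(D) = 1
Z(z, h) = h + h*z
Z(191, 55) - C(24) = 55*(1 + 191) - 1*1 = 55*192 - 1 = 10560 - 1 = 10559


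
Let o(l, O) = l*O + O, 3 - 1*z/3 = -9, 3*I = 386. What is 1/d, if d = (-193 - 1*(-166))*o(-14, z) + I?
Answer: 3/38294 ≈ 7.8341e-5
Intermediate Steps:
I = 386/3 (I = (⅓)*386 = 386/3 ≈ 128.67)
z = 36 (z = 9 - 3*(-9) = 9 + 27 = 36)
o(l, O) = O + O*l (o(l, O) = O*l + O = O + O*l)
d = 38294/3 (d = (-193 - 1*(-166))*(36*(1 - 14)) + 386/3 = (-193 + 166)*(36*(-13)) + 386/3 = -27*(-468) + 386/3 = 12636 + 386/3 = 38294/3 ≈ 12765.)
1/d = 1/(38294/3) = 3/38294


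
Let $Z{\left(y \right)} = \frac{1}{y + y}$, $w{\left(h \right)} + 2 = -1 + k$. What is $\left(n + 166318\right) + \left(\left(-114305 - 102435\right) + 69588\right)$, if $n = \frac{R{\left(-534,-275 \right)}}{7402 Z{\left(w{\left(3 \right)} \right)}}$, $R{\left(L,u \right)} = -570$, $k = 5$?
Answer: $\frac{70932226}{3701} \approx 19166.0$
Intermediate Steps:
$w{\left(h \right)} = 2$ ($w{\left(h \right)} = -2 + \left(-1 + 5\right) = -2 + 4 = 2$)
$Z{\left(y \right)} = \frac{1}{2 y}$
$n = - \frac{1140}{3701}$ ($n = - \frac{570}{7402 \frac{1}{2 \cdot 2}} = - \frac{570}{7402 \cdot \frac{1}{2} \cdot \frac{1}{2}} = - \frac{570}{7402 \cdot \frac{1}{4}} = - \frac{570}{\frac{3701}{2}} = \left(-570\right) \frac{2}{3701} = - \frac{1140}{3701} \approx -0.30802$)
$\left(n + 166318\right) + \left(\left(-114305 - 102435\right) + 69588\right) = \left(- \frac{1140}{3701} + 166318\right) + \left(\left(-114305 - 102435\right) + 69588\right) = \frac{615541778}{3701} + \left(-216740 + 69588\right) = \frac{615541778}{3701} - 147152 = \frac{70932226}{3701}$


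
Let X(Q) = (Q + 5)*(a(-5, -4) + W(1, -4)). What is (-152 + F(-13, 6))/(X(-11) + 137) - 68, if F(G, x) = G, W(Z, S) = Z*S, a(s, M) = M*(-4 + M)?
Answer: -1943/31 ≈ -62.677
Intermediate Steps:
W(Z, S) = S*Z
X(Q) = 140 + 28*Q (X(Q) = (Q + 5)*(-4*(-4 - 4) - 4*1) = (5 + Q)*(-4*(-8) - 4) = (5 + Q)*(32 - 4) = (5 + Q)*28 = 140 + 28*Q)
(-152 + F(-13, 6))/(X(-11) + 137) - 68 = (-152 - 13)/((140 + 28*(-11)) + 137) - 68 = -165/((140 - 308) + 137) - 68 = -165/(-168 + 137) - 68 = -165/(-31) - 68 = -165*(-1/31) - 68 = 165/31 - 68 = -1943/31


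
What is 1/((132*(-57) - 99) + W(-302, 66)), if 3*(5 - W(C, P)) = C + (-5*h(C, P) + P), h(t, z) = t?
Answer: -3/24128 ≈ -0.00012434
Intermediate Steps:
W(C, P) = 5 - P/3 + 4*C/3 (W(C, P) = 5 - (C + (-5*C + P))/3 = 5 - (C + (P - 5*C))/3 = 5 - (P - 4*C)/3 = 5 + (-P/3 + 4*C/3) = 5 - P/3 + 4*C/3)
1/((132*(-57) - 99) + W(-302, 66)) = 1/((132*(-57) - 99) + (5 - 1/3*66 + (4/3)*(-302))) = 1/((-7524 - 99) + (5 - 22 - 1208/3)) = 1/(-7623 - 1259/3) = 1/(-24128/3) = -3/24128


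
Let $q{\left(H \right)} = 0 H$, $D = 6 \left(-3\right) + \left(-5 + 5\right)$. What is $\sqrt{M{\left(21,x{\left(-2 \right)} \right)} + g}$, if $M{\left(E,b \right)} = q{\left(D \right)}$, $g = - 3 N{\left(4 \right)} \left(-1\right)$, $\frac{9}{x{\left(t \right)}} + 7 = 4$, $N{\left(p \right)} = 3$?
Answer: $3$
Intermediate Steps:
$x{\left(t \right)} = -3$ ($x{\left(t \right)} = \frac{9}{-7 + 4} = \frac{9}{-3} = 9 \left(- \frac{1}{3}\right) = -3$)
$D = -18$ ($D = -18 + 0 = -18$)
$g = 9$ ($g = \left(-3\right) 3 \left(-1\right) = \left(-9\right) \left(-1\right) = 9$)
$q{\left(H \right)} = 0$
$M{\left(E,b \right)} = 0$
$\sqrt{M{\left(21,x{\left(-2 \right)} \right)} + g} = \sqrt{0 + 9} = \sqrt{9} = 3$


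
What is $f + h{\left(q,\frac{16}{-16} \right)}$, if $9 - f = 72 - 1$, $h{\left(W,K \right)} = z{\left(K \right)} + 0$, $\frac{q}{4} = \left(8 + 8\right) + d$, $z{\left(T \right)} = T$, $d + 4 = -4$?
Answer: $-63$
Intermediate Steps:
$d = -8$ ($d = -4 - 4 = -8$)
$q = 32$ ($q = 4 \left(\left(8 + 8\right) - 8\right) = 4 \left(16 - 8\right) = 4 \cdot 8 = 32$)
$h{\left(W,K \right)} = K$ ($h{\left(W,K \right)} = K + 0 = K$)
$f = -62$ ($f = 9 - \left(72 - 1\right) = 9 - 71 = -62$)
$f + h{\left(q,\frac{16}{-16} \right)} = -62 + \frac{16}{-16} = -62 + 16 \left(- \frac{1}{16}\right) = -62 - 1 = -63$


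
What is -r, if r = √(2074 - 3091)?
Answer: -3*I*√113 ≈ -31.89*I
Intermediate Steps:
r = 3*I*√113 (r = √(-1017) = 3*I*√113 ≈ 31.89*I)
-r = -3*I*√113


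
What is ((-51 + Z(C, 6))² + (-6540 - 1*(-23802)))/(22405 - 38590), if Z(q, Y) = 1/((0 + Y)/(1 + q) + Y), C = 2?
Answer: -1270417/1035840 ≈ -1.2265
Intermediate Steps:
Z(q, Y) = 1/(Y + Y/(1 + q)) (Z(q, Y) = 1/(Y/(1 + q) + Y) = 1/(Y + Y/(1 + q)))
((-51 + Z(C, 6))² + (-6540 - 1*(-23802)))/(22405 - 38590) = ((-51 + (1 + 2)/(6*(2 + 2)))² + (-6540 - 1*(-23802)))/(22405 - 38590) = ((-51 + (⅙)*3/4)² + (-6540 + 23802))/(-16185) = ((-51 + (⅙)*(¼)*3)² + 17262)*(-1/16185) = ((-51 + ⅛)² + 17262)*(-1/16185) = ((-407/8)² + 17262)*(-1/16185) = (165649/64 + 17262)*(-1/16185) = (1270417/64)*(-1/16185) = -1270417/1035840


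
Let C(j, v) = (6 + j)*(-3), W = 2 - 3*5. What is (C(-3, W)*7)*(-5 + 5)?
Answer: 0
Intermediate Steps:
W = -13 (W = 2 - 15 = -13)
C(j, v) = -18 - 3*j
(C(-3, W)*7)*(-5 + 5) = ((-18 - 3*(-3))*7)*(-5 + 5) = ((-18 + 9)*7)*0 = -9*7*0 = -63*0 = 0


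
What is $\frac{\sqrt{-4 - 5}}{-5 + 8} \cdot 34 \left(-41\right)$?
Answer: $- 1394 i \approx - 1394.0 i$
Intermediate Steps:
$\frac{\sqrt{-4 - 5}}{-5 + 8} \cdot 34 \left(-41\right) = \frac{\sqrt{-9}}{3} \cdot 34 \left(-41\right) = \frac{3 i}{3} \cdot 34 \left(-41\right) = i 34 \left(-41\right) = 34 i \left(-41\right) = - 1394 i$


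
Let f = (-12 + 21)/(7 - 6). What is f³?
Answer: 729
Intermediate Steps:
f = 9 (f = 9/1 = 9*1 = 9)
f³ = 9³ = 729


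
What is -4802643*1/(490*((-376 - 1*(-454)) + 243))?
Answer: -1600881/52430 ≈ -30.534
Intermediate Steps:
-4802643*1/(490*((-376 - 1*(-454)) + 243)) = -4802643*1/(490*((-376 + 454) + 243)) = -4802643*1/(490*(78 + 243)) = -4802643/(321*490) = -4802643/157290 = -4802643*1/157290 = -1600881/52430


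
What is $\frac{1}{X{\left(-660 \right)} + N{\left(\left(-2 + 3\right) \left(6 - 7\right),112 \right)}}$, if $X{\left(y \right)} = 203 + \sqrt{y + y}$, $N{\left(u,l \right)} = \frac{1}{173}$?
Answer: $\frac{151894}{31823017} - \frac{29929 i \sqrt{330}}{636460340} \approx 0.0047731 - 0.00085424 i$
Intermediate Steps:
$N{\left(u,l \right)} = \frac{1}{173}$
$X{\left(y \right)} = 203 + \sqrt{2} \sqrt{y}$ ($X{\left(y \right)} = 203 + \sqrt{2 y} = 203 + \sqrt{2} \sqrt{y}$)
$\frac{1}{X{\left(-660 \right)} + N{\left(\left(-2 + 3\right) \left(6 - 7\right),112 \right)}} = \frac{1}{\left(203 + \sqrt{2} \sqrt{-660}\right) + \frac{1}{173}} = \frac{1}{\left(203 + \sqrt{2} \cdot 2 i \sqrt{165}\right) + \frac{1}{173}} = \frac{1}{\left(203 + 2 i \sqrt{330}\right) + \frac{1}{173}} = \frac{1}{\frac{35120}{173} + 2 i \sqrt{330}}$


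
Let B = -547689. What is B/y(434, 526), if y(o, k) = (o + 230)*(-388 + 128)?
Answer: 547689/172640 ≈ 3.1724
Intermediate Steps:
y(o, k) = -59800 - 260*o (y(o, k) = (230 + o)*(-260) = -59800 - 260*o)
B/y(434, 526) = -547689/(-59800 - 260*434) = -547689/(-59800 - 112840) = -547689/(-172640) = -547689*(-1/172640) = 547689/172640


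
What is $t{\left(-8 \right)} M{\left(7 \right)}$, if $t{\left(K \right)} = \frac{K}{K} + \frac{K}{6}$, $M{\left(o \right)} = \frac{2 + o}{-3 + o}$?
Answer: $- \frac{3}{4} \approx -0.75$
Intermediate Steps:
$M{\left(o \right)} = \frac{2 + o}{-3 + o}$
$t{\left(K \right)} = 1 + \frac{K}{6}$ ($t{\left(K \right)} = 1 + K \frac{1}{6} = 1 + \frac{K}{6}$)
$t{\left(-8 \right)} M{\left(7 \right)} = \left(1 + \frac{1}{6} \left(-8\right)\right) \frac{2 + 7}{-3 + 7} = \left(1 - \frac{4}{3}\right) \frac{1}{4} \cdot 9 = - \frac{\frac{1}{4} \cdot 9}{3} = \left(- \frac{1}{3}\right) \frac{9}{4} = - \frac{3}{4}$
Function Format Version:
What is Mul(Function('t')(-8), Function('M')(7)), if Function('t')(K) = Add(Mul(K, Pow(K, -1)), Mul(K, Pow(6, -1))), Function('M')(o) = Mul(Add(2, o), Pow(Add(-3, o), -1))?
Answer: Rational(-3, 4) ≈ -0.75000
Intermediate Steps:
Function('M')(o) = Mul(Pow(Add(-3, o), -1), Add(2, o))
Function('t')(K) = Add(1, Mul(Rational(1, 6), K)) (Function('t')(K) = Add(1, Mul(K, Rational(1, 6))) = Add(1, Mul(Rational(1, 6), K)))
Mul(Function('t')(-8), Function('M')(7)) = Mul(Add(1, Mul(Rational(1, 6), -8)), Mul(Pow(Add(-3, 7), -1), Add(2, 7))) = Mul(Add(1, Rational(-4, 3)), Mul(Pow(4, -1), 9)) = Mul(Rational(-1, 3), Mul(Rational(1, 4), 9)) = Mul(Rational(-1, 3), Rational(9, 4)) = Rational(-3, 4)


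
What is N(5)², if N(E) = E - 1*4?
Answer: 1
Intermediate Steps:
N(E) = -4 + E (N(E) = E - 4 = -4 + E)
N(5)² = (-4 + 5)² = 1² = 1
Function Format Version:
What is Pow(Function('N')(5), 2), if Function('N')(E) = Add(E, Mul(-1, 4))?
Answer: 1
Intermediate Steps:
Function('N')(E) = Add(-4, E) (Function('N')(E) = Add(E, -4) = Add(-4, E))
Pow(Function('N')(5), 2) = Pow(Add(-4, 5), 2) = Pow(1, 2) = 1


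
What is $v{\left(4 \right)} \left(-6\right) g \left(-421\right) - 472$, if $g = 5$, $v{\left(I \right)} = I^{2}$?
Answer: $201608$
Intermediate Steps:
$v{\left(4 \right)} \left(-6\right) g \left(-421\right) - 472 = 4^{2} \left(-6\right) 5 \left(-421\right) - 472 = 16 \left(-6\right) 5 \left(-421\right) - 472 = \left(-96\right) 5 \left(-421\right) - 472 = \left(-480\right) \left(-421\right) - 472 = 202080 - 472 = 201608$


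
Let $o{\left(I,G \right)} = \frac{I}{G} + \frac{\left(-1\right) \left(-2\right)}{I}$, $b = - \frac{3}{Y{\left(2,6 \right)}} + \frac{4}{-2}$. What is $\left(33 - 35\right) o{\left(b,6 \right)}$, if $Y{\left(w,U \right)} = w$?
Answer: $\frac{97}{42} \approx 2.3095$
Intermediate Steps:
$b = - \frac{7}{2}$ ($b = - \frac{3}{2} + \frac{4}{-2} = \left(-3\right) \frac{1}{2} + 4 \left(- \frac{1}{2}\right) = - \frac{3}{2} - 2 = - \frac{7}{2} \approx -3.5$)
$o{\left(I,G \right)} = \frac{2}{I} + \frac{I}{G}$ ($o{\left(I,G \right)} = \frac{I}{G} + \frac{2}{I} = \frac{2}{I} + \frac{I}{G}$)
$\left(33 - 35\right) o{\left(b,6 \right)} = \left(33 - 35\right) \left(\frac{2}{- \frac{7}{2}} - \frac{7}{2 \cdot 6}\right) = - 2 \left(2 \left(- \frac{2}{7}\right) - \frac{7}{12}\right) = - 2 \left(- \frac{4}{7} - \frac{7}{12}\right) = \left(-2\right) \left(- \frac{97}{84}\right) = \frac{97}{42}$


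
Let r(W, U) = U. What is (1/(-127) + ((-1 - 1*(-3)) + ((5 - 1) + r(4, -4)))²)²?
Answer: 257049/16129 ≈ 15.937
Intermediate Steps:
(1/(-127) + ((-1 - 1*(-3)) + ((5 - 1) + r(4, -4)))²)² = (1/(-127) + ((-1 - 1*(-3)) + ((5 - 1) - 4))²)² = (-1/127 + ((-1 + 3) + (4 - 4))²)² = (-1/127 + (2 + 0)²)² = (-1/127 + 2²)² = (-1/127 + 4)² = (507/127)² = 257049/16129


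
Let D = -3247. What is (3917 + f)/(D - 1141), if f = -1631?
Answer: -1143/2194 ≈ -0.52097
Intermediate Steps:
(3917 + f)/(D - 1141) = (3917 - 1631)/(-3247 - 1141) = 2286/(-4388) = 2286*(-1/4388) = -1143/2194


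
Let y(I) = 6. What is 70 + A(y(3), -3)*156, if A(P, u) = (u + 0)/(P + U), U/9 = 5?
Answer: 1034/17 ≈ 60.824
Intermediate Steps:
U = 45 (U = 9*5 = 45)
A(P, u) = u/(45 + P) (A(P, u) = (u + 0)/(P + 45) = u/(45 + P))
70 + A(y(3), -3)*156 = 70 - 3/(45 + 6)*156 = 70 - 3/51*156 = 70 - 3*1/51*156 = 70 - 1/17*156 = 70 - 156/17 = 1034/17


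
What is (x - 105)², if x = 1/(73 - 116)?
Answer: 20394256/1849 ≈ 11030.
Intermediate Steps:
x = -1/43 (x = 1/(-43) = -1/43 ≈ -0.023256)
(x - 105)² = (-1/43 - 105)² = (-4516/43)² = 20394256/1849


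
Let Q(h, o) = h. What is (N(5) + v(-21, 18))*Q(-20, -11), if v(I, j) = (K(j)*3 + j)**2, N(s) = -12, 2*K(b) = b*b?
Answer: -5080080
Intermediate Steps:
K(b) = b**2/2 (K(b) = (b*b)/2 = b**2/2)
v(I, j) = (j + 3*j**2/2)**2 (v(I, j) = ((j**2/2)*3 + j)**2 = (3*j**2/2 + j)**2 = (j + 3*j**2/2)**2)
(N(5) + v(-21, 18))*Q(-20, -11) = (-12 + (1/4)*18**2*(2 + 3*18)**2)*(-20) = (-12 + (1/4)*324*(2 + 54)**2)*(-20) = (-12 + (1/4)*324*56**2)*(-20) = (-12 + (1/4)*324*3136)*(-20) = (-12 + 254016)*(-20) = 254004*(-20) = -5080080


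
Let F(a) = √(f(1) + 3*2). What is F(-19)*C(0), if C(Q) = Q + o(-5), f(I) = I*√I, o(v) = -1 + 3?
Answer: 2*√7 ≈ 5.2915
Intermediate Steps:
o(v) = 2
f(I) = I^(3/2)
C(Q) = 2 + Q (C(Q) = Q + 2 = 2 + Q)
F(a) = √7 (F(a) = √(1^(3/2) + 3*2) = √(1 + 6) = √7)
F(-19)*C(0) = √7*(2 + 0) = √7*2 = 2*√7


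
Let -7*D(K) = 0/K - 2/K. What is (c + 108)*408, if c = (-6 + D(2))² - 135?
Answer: 146064/49 ≈ 2980.9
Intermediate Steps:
D(K) = 2/(7*K) (D(K) = -(0/K - 2/K)/7 = -(0 - 2/K)/7 = -(-2)/(7*K) = 2/(7*K))
c = -4934/49 (c = (-6 + (2/7)/2)² - 135 = (-6 + (2/7)*(½))² - 135 = (-6 + ⅐)² - 135 = (-41/7)² - 135 = 1681/49 - 135 = -4934/49 ≈ -100.69)
(c + 108)*408 = (-4934/49 + 108)*408 = (358/49)*408 = 146064/49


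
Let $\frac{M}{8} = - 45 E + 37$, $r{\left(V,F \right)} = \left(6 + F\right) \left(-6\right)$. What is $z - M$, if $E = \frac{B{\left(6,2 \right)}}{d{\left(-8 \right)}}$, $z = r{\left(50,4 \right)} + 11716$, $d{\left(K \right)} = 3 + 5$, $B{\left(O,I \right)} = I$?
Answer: $11450$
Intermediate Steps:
$r{\left(V,F \right)} = -36 - 6 F$
$d{\left(K \right)} = 8$
$z = 11656$ ($z = \left(-36 - 24\right) + 11716 = -60 + 11716 = 11656$)
$E = \frac{1}{4}$ ($E = \frac{2}{8} = 2 \cdot \frac{1}{8} = \frac{1}{4} \approx 0.25$)
$M = 206$ ($M = 8 \left(\left(-45\right) \frac{1}{4} + 37\right) = 8 \left(- \frac{45}{4} + 37\right) = 8 \cdot \frac{103}{4} = 206$)
$z - M = 11656 - 206 = 11450$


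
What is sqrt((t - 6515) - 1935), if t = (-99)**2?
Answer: sqrt(1351) ≈ 36.756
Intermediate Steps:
t = 9801
sqrt((t - 6515) - 1935) = sqrt((9801 - 6515) - 1935) = sqrt(3286 - 1935) = sqrt(1351)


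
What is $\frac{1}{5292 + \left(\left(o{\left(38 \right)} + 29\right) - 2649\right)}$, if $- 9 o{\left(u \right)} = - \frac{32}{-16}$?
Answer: $\frac{9}{24046} \approx 0.00037428$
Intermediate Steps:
$o{\left(u \right)} = - \frac{2}{9}$ ($o{\left(u \right)} = - \frac{\left(-32\right) \frac{1}{-16}}{9} = - \frac{\left(-32\right) \left(- \frac{1}{16}\right)}{9} = \left(- \frac{1}{9}\right) 2 = - \frac{2}{9}$)
$\frac{1}{5292 + \left(\left(o{\left(38 \right)} + 29\right) - 2649\right)} = \frac{1}{5292 + \left(\left(- \frac{2}{9} + 29\right) - 2649\right)} = \frac{1}{5292 + \left(\frac{259}{9} - 2649\right)} = \frac{1}{5292 - \frac{23582}{9}} = \frac{1}{\frac{24046}{9}} = \frac{9}{24046}$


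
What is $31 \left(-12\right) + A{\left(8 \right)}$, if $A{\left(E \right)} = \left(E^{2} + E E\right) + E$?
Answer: $-236$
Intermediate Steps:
$A{\left(E \right)} = E + 2 E^{2}$ ($A{\left(E \right)} = \left(E^{2} + E^{2}\right) + E = 2 E^{2} + E = E + 2 E^{2}$)
$31 \left(-12\right) + A{\left(8 \right)} = 31 \left(-12\right) + 8 \left(1 + 2 \cdot 8\right) = -372 + 8 \left(1 + 16\right) = -372 + 8 \cdot 17 = -372 + 136 = -236$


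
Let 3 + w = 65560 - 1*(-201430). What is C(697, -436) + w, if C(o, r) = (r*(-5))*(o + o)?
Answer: 3305907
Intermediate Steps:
C(o, r) = -10*o*r (C(o, r) = (-5*r)*(2*o) = -10*o*r)
w = 266987 (w = -3 + (65560 - 1*(-201430)) = -3 + (65560 + 201430) = -3 + 266990 = 266987)
C(697, -436) + w = -10*697*(-436) + 266987 = 3038920 + 266987 = 3305907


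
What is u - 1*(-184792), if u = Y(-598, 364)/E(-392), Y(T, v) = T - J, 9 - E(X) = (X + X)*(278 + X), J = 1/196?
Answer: 3236804223353/17515932 ≈ 1.8479e+5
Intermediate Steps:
J = 1/196 ≈ 0.0051020
E(X) = 9 - 2*X*(278 + X) (E(X) = 9 - (X + X)*(278 + X) = 9 - 2*X*(278 + X))
Y(T, v) = -1/196 + T (Y(T, v) = T - 1*1/196 = T - 1/196 = -1/196 + T)
u = 117209/17515932 (u = (-1/196 - 598)/(9 - 556*(-392) - 2*(-392)**2) = -117209/(196*(9 + 217952 - 2*153664)) = -117209/(196*(9 + 217952 - 307328)) = -117209/196/(-89367) = -117209/196*(-1/89367) = 117209/17515932 ≈ 0.0066916)
u - 1*(-184792) = 117209/17515932 - 1*(-184792) = 117209/17515932 + 184792 = 3236804223353/17515932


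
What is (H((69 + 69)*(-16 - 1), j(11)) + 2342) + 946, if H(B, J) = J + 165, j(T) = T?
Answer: 3464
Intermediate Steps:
H(B, J) = 165 + J
(H((69 + 69)*(-16 - 1), j(11)) + 2342) + 946 = ((165 + 11) + 2342) + 946 = (176 + 2342) + 946 = 2518 + 946 = 3464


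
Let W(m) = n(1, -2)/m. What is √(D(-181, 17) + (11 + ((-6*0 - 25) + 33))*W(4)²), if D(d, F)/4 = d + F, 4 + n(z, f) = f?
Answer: I*√2453/2 ≈ 24.764*I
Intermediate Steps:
n(z, f) = -4 + f
W(m) = -6/m (W(m) = (-4 - 2)/m = -6/m)
D(d, F) = 4*F + 4*d (D(d, F) = 4*(d + F) = 4*(F + d) = 4*F + 4*d)
√(D(-181, 17) + (11 + ((-6*0 - 25) + 33))*W(4)²) = √((4*17 + 4*(-181)) + (11 + ((-6*0 - 25) + 33))*(-6/4)²) = √((68 - 724) + (11 + ((0 - 25) + 33))*(-6*¼)²) = √(-656 + (11 + (-25 + 33))*(-3/2)²) = √(-656 + (11 + 8)*(9/4)) = √(-656 + 19*(9/4)) = √(-656 + 171/4) = √(-2453/4) = I*√2453/2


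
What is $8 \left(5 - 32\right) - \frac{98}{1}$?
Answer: $-314$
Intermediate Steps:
$8 \left(5 - 32\right) - \frac{98}{1} = 8 \left(5 - 32\right) - 98 = 8 \left(-27\right) - 98 = -216 - 98 = -314$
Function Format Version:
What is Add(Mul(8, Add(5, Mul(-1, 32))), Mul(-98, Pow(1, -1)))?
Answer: -314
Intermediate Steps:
Add(Mul(8, Add(5, Mul(-1, 32))), Mul(-98, Pow(1, -1))) = Add(Mul(8, Add(5, -32)), Mul(-98, 1)) = Add(Mul(8, -27), -98) = Add(-216, -98) = -314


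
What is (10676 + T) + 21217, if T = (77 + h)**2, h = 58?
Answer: 50118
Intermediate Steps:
T = 18225 (T = (77 + 58)**2 = 135**2 = 18225)
(10676 + T) + 21217 = (10676 + 18225) + 21217 = 28901 + 21217 = 50118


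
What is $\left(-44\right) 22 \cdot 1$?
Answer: $-968$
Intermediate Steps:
$\left(-44\right) 22 \cdot 1 = \left(-968\right) 1 = -968$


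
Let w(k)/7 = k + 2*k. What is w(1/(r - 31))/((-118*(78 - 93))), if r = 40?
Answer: 7/5310 ≈ 0.0013183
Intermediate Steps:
w(k) = 21*k (w(k) = 7*(k + 2*k) = 7*(3*k) = 21*k)
w(1/(r - 31))/((-118*(78 - 93))) = (21/(40 - 31))/((-118*(78 - 93))) = (21/9)/((-118*(-15))) = (21*(1/9))/1770 = (7/3)*(1/1770) = 7/5310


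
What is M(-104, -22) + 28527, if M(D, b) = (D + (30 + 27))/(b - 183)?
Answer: 5848082/205 ≈ 28527.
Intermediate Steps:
M(D, b) = (57 + D)/(-183 + b) (M(D, b) = (D + 57)/(-183 + b) = (57 + D)/(-183 + b))
M(-104, -22) + 28527 = (57 - 104)/(-183 - 22) + 28527 = -47/(-205) + 28527 = -1/205*(-47) + 28527 = 47/205 + 28527 = 5848082/205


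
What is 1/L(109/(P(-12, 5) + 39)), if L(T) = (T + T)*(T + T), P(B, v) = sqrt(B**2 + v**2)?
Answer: 676/11881 ≈ 0.056898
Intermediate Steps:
L(T) = 4*T**2 (L(T) = (2*T)*(2*T) = 4*T**2)
1/L(109/(P(-12, 5) + 39)) = 1/(4*(109/(sqrt((-12)**2 + 5**2) + 39))**2) = 1/(4*(109/(sqrt(144 + 25) + 39))**2) = 1/(4*(109/(sqrt(169) + 39))**2) = 1/(4*(109/(13 + 39))**2) = 1/(4*(109/52)**2) = 1/(4*(11881/2704)) = 1/(11881/676) = 676/11881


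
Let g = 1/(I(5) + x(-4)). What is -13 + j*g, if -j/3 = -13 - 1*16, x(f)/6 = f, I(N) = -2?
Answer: -425/26 ≈ -16.346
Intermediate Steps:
x(f) = 6*f
j = 87 (j = -3*(-13 - 1*16) = -3*(-13 - 16) = -3*(-29) = 87)
g = -1/26 (g = 1/(-2 + 6*(-4)) = 1/(-2 - 24) = 1/(-26) = -1/26 ≈ -0.038462)
-13 + j*g = -13 + 87*(-1/26) = -13 - 87/26 = -425/26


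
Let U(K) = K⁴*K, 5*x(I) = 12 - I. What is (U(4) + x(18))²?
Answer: 26152996/25 ≈ 1.0461e+6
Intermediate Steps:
x(I) = 12/5 - I/5 (x(I) = (12 - I)/5 = 12/5 - I/5)
U(K) = K⁵
(U(4) + x(18))² = (4⁵ + (12/5 - ⅕*18))² = (1024 + (12/5 - 18/5))² = (1024 - 6/5)² = (5114/5)² = 26152996/25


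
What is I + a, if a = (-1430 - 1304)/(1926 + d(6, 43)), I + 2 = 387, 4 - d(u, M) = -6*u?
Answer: 377088/983 ≈ 383.61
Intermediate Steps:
d(u, M) = 4 + 6*u (d(u, M) = 4 - (-6)*u = 4 + 6*u)
I = 385 (I = -2 + 387 = 385)
a = -1367/983 (a = (-1430 - 1304)/(1926 + (4 + 6*6)) = -2734/(1926 + (4 + 36)) = -2734/(1926 + 40) = -2734/1966 = -2734*1/1966 = -1367/983 ≈ -1.3906)
I + a = 385 - 1367/983 = 377088/983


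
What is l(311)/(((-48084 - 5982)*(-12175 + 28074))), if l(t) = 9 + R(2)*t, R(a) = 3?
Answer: -157/143265889 ≈ -1.0959e-6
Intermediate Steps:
l(t) = 9 + 3*t
l(311)/(((-48084 - 5982)*(-12175 + 28074))) = (9 + 3*311)/(((-48084 - 5982)*(-12175 + 28074))) = (9 + 933)/((-54066*15899)) = 942/(-859595334) = 942*(-1/859595334) = -157/143265889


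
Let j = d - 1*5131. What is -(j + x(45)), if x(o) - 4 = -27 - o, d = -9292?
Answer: 14491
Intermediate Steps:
x(o) = -23 - o (x(o) = 4 + (-27 - o) = -23 - o)
j = -14423 (j = -9292 - 1*5131 = -9292 - 5131 = -14423)
-(j + x(45)) = -(-14423 + (-23 - 1*45)) = -(-14423 + (-23 - 45)) = -(-14423 - 68) = -1*(-14491) = 14491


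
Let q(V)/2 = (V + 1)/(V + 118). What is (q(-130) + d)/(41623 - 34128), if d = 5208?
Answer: 10459/14990 ≈ 0.69773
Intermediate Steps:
q(V) = 2*(1 + V)/(118 + V) (q(V) = 2*((V + 1)/(V + 118)) = 2*((1 + V)/(118 + V)) = 2*(1 + V)/(118 + V))
(q(-130) + d)/(41623 - 34128) = (2*(1 - 130)/(118 - 130) + 5208)/(41623 - 34128) = (2*(-129)/(-12) + 5208)/7495 = (2*(-1/12)*(-129) + 5208)*(1/7495) = (43/2 + 5208)*(1/7495) = (10459/2)*(1/7495) = 10459/14990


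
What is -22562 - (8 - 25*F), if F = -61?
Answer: -24095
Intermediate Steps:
-22562 - (8 - 25*F) = -22562 - (8 - 25*(-61)) = -22562 - (8 + 1525) = -22562 - 1*1533 = -22562 - 1533 = -24095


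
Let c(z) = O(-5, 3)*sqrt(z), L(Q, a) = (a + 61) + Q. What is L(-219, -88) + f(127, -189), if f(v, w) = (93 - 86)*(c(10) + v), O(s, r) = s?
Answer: 643 - 35*sqrt(10) ≈ 532.32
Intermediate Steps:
L(Q, a) = 61 + Q + a (L(Q, a) = (61 + a) + Q = 61 + Q + a)
c(z) = -5*sqrt(z)
f(v, w) = -35*sqrt(10) + 7*v (f(v, w) = (93 - 86)*(-5*sqrt(10) + v) = 7*(v - 5*sqrt(10)) = -35*sqrt(10) + 7*v)
L(-219, -88) + f(127, -189) = (61 - 219 - 88) + (-35*sqrt(10) + 7*127) = -246 + (-35*sqrt(10) + 889) = -246 + (889 - 35*sqrt(10)) = 643 - 35*sqrt(10)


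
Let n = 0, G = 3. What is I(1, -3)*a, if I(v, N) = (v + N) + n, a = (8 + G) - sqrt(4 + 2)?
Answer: -22 + 2*sqrt(6) ≈ -17.101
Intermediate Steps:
a = 11 - sqrt(6) (a = (8 + 3) - sqrt(4 + 2) = 11 - sqrt(6) ≈ 8.5505)
I(v, N) = N + v (I(v, N) = (v + N) + 0 = (N + v) + 0 = N + v)
I(1, -3)*a = (-3 + 1)*(11 - sqrt(6)) = -2*(11 - sqrt(6)) = -22 + 2*sqrt(6)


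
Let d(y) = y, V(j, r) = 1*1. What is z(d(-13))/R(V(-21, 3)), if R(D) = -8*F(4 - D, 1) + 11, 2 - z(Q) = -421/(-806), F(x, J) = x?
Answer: -1191/10478 ≈ -0.11367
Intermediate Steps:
V(j, r) = 1
z(Q) = 1191/806 (z(Q) = 2 - (-421)/(-806) = 2 - (-421)*(-1)/806 = 2 - 1*421/806 = 2 - 421/806 = 1191/806)
R(D) = -21 + 8*D (R(D) = -8*(4 - D) + 11 = (-32 + 8*D) + 11 = -21 + 8*D)
z(d(-13))/R(V(-21, 3)) = 1191/(806*(-21 + 8*1)) = 1191/(806*(-21 + 8)) = (1191/806)/(-13) = (1191/806)*(-1/13) = -1191/10478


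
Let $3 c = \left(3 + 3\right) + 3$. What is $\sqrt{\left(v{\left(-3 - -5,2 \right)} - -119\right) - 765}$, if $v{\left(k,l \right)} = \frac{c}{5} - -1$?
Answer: $\frac{3 i \sqrt{1790}}{5} \approx 25.385 i$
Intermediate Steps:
$c = 3$ ($c = \frac{\left(3 + 3\right) + 3}{3} = \frac{6 + 3}{3} = \frac{1}{3} \cdot 9 = 3$)
$v{\left(k,l \right)} = \frac{8}{5}$ ($v{\left(k,l \right)} = \frac{3}{5} - -1 = 3 \cdot \frac{1}{5} + 1 = \frac{3}{5} + 1 = \frac{8}{5}$)
$\sqrt{\left(v{\left(-3 - -5,2 \right)} - -119\right) - 765} = \sqrt{\left(\frac{8}{5} - -119\right) - 765} = \sqrt{\left(\frac{8}{5} + 119\right) - 765} = \sqrt{\frac{603}{5} - 765} = \sqrt{- \frac{3222}{5}} = \frac{3 i \sqrt{1790}}{5}$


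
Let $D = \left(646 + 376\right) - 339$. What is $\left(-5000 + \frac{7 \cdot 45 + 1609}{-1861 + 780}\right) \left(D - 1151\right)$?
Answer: $\frac{2530440432}{1081} \approx 2.3408 \cdot 10^{6}$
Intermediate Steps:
$D = 683$ ($D = 1022 - 339 = 683$)
$\left(-5000 + \frac{7 \cdot 45 + 1609}{-1861 + 780}\right) \left(D - 1151\right) = \left(-5000 + \frac{7 \cdot 45 + 1609}{-1861 + 780}\right) \left(683 - 1151\right) = \left(-5000 + \frac{315 + 1609}{-1081}\right) \left(-468\right) = \left(-5000 + 1924 \left(- \frac{1}{1081}\right)\right) \left(-468\right) = \left(-5000 - \frac{1924}{1081}\right) \left(-468\right) = \left(- \frac{5406924}{1081}\right) \left(-468\right) = \frac{2530440432}{1081}$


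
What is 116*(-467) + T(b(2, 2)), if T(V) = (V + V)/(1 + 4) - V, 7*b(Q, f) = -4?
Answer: -1896008/35 ≈ -54172.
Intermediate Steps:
b(Q, f) = -4/7 (b(Q, f) = (⅐)*(-4) = -4/7)
T(V) = -3*V/5 (T(V) = (2*V)/5 - V = (2*V)*(⅕) - V = 2*V/5 - V = -3*V/5)
116*(-467) + T(b(2, 2)) = 116*(-467) - ⅗*(-4/7) = -54172 + 12/35 = -1896008/35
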